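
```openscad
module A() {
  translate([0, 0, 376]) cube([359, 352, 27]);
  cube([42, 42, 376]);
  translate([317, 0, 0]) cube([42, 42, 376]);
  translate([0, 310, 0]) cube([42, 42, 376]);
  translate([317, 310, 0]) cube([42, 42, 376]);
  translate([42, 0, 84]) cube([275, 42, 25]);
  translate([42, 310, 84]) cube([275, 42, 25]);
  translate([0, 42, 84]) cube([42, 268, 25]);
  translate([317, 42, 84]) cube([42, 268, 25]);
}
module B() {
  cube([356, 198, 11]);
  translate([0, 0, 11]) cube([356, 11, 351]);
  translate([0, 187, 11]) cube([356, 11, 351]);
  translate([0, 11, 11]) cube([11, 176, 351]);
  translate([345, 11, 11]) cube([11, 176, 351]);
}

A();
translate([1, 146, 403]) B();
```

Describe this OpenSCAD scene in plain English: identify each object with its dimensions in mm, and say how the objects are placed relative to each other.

A is a four-legged stool. The seat is 359×352 mm, 27 mm thick, top at z = 403 mm. It stands on four square legs, each 42×42 mm in cross-section, from z = 0 to the seat underside, each flush with a corner of the seat. Four stretchers, 42 mm wide and 25 mm tall, connect adjacent legs with their undersides at z = 84 mm, each running between the inner faces of the legs it joins and aligned with the legs' outer faces on the other axis.

B is an open-topped rectangular box: outside dimensions 356×198×362 mm, with a uniform wall and base thickness of 11 mm. The base is a full 356×198 slab on the floor; four walls sit on top of the base. The front and back walls (the −y and +y sides) span the full width; the two side walls fit between them.

The open box is on top of the stool.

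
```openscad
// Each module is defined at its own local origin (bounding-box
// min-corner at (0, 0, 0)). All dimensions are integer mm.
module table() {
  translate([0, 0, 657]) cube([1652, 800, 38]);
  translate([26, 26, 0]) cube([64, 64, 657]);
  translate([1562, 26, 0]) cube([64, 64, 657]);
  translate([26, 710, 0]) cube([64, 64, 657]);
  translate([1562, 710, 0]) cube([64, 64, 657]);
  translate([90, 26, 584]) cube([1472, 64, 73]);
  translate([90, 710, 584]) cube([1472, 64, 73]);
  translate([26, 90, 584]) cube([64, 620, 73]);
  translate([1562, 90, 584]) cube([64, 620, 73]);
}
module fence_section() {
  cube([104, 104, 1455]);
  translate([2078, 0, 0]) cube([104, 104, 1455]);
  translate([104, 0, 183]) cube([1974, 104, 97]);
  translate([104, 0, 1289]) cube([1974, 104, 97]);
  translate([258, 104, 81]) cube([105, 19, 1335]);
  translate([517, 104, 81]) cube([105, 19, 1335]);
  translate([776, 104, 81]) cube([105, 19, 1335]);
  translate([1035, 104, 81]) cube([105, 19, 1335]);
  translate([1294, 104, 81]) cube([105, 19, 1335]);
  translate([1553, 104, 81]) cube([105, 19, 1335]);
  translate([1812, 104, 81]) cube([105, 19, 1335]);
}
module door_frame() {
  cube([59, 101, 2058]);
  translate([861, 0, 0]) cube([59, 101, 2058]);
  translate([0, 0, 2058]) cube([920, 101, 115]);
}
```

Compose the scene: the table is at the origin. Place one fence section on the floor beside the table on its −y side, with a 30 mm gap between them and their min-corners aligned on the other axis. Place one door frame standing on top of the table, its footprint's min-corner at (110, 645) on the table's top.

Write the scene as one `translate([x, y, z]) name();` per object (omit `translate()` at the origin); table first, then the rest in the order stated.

table();
translate([0, -153, 0]) fence_section();
translate([110, 645, 695]) door_frame();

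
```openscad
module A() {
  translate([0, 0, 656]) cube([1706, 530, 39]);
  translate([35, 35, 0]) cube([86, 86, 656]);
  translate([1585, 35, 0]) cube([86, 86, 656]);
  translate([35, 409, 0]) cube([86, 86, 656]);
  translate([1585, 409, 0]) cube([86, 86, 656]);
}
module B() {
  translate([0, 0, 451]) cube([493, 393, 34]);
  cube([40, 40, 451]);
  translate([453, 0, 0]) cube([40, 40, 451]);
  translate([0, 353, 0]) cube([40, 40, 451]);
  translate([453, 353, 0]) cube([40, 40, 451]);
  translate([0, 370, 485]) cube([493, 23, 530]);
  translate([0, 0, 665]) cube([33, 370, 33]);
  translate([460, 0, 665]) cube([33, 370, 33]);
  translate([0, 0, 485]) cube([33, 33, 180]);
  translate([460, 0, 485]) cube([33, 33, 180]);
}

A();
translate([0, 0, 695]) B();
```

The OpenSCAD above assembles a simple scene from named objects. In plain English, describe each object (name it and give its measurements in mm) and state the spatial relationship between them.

A is a table: top 1706 mm (x) × 530 mm (y), 39 mm thick, upper face at z = 695 mm, on four 86×86 mm square legs, each inset 35 mm from the nearest pair of top edges, running from z = 0 to the bottom of the top.

B is a chair. The seat is a 493×393×34 mm slab with its top at z = 485 mm, on four 40×40 mm corner legs (flush with the seat edges, standing on z = 0). A flat backrest 23 mm thick, 530 mm tall, spans the full seat width and rises from the seat top along its +y edge, rear face flush with the rear of the seat. Two armrests of 33×33 mm section run along each side from the seat's front edge to the front of the backrest, top faces 213 mm above the seat top and outer faces flush with the seat's x-edges; a 33×33 mm post under the front of each armrest stands on the seat at the front corner.

The chair is on top of the table.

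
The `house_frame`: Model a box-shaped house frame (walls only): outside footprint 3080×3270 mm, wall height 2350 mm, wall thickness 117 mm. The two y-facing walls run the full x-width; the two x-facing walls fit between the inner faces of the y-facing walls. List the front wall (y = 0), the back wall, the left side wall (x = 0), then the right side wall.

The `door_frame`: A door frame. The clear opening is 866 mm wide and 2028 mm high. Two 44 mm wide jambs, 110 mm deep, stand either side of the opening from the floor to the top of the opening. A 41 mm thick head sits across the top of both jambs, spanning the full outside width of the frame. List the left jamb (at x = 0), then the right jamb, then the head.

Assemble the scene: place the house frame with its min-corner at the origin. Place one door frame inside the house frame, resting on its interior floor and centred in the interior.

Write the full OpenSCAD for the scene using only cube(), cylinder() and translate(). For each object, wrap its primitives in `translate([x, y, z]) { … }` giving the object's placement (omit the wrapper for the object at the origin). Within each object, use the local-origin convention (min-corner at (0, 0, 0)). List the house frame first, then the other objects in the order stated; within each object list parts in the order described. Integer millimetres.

cube([3080, 117, 2350]);
translate([0, 3153, 0]) cube([3080, 117, 2350]);
translate([0, 117, 0]) cube([117, 3036, 2350]);
translate([2963, 117, 0]) cube([117, 3036, 2350]);
translate([1063, 1580, 0]) {
  cube([44, 110, 2028]);
  translate([910, 0, 0]) cube([44, 110, 2028]);
  translate([0, 0, 2028]) cube([954, 110, 41]);
}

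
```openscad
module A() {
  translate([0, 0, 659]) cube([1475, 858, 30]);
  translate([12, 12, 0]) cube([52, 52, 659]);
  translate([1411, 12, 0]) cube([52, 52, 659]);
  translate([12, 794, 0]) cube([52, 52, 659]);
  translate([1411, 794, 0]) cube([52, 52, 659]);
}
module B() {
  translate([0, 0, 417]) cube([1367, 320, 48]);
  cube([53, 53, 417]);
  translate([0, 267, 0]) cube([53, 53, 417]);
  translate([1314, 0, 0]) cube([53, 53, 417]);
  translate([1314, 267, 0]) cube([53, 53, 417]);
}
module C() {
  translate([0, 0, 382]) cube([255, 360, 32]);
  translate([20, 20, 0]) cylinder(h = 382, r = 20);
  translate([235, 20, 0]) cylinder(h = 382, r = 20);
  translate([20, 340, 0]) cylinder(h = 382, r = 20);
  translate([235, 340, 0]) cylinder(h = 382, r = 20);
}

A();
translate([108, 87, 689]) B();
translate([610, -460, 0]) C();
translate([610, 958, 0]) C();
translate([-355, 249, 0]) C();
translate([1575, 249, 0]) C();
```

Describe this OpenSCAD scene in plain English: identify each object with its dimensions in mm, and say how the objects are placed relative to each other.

A is a table with a 1475×858 mm rectangular top, 30 mm thick, top surface at z = 689 mm, supported by four 52×52 mm square legs, each inset 12 mm from the nearest pair of top edges, running from the floor.

B is a long wooden bench with a 1367 mm (x) × 320 mm (y) seat, 48 mm thick, its top surface 465 mm above the floor. Four 53 mm square legs at the seat corners, flush with the edges, run from z = 0 to the seat underside.

C is a four-legged stool. The seat is 255×360 mm, 32 mm thick, top at z = 414 mm. It stands on four round legs, each 40 mm in diameter, from z = 0 to the seat underside, each leg's axis is inset half a diameter from the nearest pair of seat edges (so the leg's bounding box is flush with the corner).

The bench is on top of the table. Four stools sit around the table at the −y, +y, −x, +x sides.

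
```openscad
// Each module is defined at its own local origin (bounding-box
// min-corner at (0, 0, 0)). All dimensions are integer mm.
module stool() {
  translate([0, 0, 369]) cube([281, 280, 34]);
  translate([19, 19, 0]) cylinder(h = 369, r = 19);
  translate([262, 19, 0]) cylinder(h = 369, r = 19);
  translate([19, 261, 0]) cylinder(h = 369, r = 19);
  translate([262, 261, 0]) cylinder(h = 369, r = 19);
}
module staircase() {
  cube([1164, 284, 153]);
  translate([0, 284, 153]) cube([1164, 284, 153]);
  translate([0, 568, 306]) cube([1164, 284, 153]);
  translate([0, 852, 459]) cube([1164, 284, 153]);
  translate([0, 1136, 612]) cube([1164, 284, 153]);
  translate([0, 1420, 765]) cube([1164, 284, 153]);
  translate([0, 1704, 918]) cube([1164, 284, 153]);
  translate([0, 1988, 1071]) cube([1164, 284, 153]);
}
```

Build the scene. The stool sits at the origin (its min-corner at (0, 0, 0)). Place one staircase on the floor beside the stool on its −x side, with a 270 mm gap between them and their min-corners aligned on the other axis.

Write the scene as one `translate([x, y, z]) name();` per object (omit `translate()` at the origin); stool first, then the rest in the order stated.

stool();
translate([-1434, 0, 0]) staircase();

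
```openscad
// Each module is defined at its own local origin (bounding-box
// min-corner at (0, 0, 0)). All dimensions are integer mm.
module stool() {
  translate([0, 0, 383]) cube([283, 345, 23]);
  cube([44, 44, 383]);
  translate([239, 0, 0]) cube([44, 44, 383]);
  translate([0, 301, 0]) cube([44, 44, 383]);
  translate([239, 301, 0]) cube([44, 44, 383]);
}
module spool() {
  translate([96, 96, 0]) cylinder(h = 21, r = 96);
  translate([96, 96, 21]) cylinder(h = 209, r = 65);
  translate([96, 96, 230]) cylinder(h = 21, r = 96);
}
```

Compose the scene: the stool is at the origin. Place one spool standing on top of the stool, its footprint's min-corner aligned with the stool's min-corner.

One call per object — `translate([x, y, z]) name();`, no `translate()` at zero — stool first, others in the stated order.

stool();
translate([0, 0, 406]) spool();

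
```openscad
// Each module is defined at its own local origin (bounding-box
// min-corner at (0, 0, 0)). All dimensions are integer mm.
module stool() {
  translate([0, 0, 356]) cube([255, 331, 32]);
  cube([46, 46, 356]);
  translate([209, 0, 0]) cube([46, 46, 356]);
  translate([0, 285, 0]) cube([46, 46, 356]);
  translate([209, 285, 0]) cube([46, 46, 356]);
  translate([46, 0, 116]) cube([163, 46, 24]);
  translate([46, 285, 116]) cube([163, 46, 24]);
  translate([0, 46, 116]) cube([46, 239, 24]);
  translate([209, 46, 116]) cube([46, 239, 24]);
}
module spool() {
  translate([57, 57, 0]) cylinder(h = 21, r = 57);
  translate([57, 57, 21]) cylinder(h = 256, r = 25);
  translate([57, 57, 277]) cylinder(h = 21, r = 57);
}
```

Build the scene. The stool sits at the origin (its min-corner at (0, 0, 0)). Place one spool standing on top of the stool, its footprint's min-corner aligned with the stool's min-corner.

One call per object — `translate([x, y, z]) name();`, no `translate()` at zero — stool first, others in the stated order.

stool();
translate([0, 0, 388]) spool();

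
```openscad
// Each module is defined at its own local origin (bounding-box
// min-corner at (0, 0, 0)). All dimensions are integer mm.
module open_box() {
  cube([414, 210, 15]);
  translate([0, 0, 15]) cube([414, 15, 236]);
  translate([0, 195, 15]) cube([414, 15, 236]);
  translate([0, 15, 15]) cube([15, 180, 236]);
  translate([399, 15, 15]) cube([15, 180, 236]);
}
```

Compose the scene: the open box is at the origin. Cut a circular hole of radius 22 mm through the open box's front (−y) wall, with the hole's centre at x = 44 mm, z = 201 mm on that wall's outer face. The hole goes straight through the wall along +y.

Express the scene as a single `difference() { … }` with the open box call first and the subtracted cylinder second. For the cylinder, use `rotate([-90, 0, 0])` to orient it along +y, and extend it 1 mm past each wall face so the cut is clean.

difference() {
  open_box();
  translate([44, -1, 201]) rotate([-90, 0, 0]) cylinder(h = 17, r = 22);
}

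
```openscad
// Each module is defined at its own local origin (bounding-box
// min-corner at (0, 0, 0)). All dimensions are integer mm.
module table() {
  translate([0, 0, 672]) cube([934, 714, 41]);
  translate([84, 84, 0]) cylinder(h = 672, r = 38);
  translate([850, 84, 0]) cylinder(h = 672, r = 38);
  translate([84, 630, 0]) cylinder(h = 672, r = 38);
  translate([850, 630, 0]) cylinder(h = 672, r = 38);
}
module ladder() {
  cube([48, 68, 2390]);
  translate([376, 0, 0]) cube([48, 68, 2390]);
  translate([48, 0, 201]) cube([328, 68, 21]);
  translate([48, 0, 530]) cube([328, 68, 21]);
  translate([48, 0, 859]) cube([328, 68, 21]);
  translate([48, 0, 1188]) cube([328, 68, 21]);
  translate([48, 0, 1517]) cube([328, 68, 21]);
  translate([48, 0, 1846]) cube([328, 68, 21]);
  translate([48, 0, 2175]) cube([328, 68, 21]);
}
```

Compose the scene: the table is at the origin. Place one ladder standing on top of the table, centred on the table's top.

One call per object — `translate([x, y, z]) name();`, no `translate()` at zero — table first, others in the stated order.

table();
translate([255, 323, 713]) ladder();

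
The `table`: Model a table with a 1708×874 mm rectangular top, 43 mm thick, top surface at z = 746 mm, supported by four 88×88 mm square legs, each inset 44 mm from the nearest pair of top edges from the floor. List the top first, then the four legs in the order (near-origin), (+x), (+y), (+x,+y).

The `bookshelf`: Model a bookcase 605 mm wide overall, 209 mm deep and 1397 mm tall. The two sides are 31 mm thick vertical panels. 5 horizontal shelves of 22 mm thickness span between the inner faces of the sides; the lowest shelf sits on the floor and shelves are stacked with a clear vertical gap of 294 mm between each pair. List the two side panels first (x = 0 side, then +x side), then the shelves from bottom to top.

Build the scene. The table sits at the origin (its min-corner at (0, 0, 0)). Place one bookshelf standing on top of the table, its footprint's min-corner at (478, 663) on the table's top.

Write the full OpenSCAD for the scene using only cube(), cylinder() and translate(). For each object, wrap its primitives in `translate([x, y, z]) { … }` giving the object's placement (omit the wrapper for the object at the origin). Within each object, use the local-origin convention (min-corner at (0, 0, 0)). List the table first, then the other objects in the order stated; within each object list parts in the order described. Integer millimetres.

translate([0, 0, 703]) cube([1708, 874, 43]);
translate([44, 44, 0]) cube([88, 88, 703]);
translate([1576, 44, 0]) cube([88, 88, 703]);
translate([44, 742, 0]) cube([88, 88, 703]);
translate([1576, 742, 0]) cube([88, 88, 703]);
translate([478, 663, 746]) {
  cube([31, 209, 1397]);
  translate([574, 0, 0]) cube([31, 209, 1397]);
  translate([31, 0, 0]) cube([543, 209, 22]);
  translate([31, 0, 316]) cube([543, 209, 22]);
  translate([31, 0, 632]) cube([543, 209, 22]);
  translate([31, 0, 948]) cube([543, 209, 22]);
  translate([31, 0, 1264]) cube([543, 209, 22]);
}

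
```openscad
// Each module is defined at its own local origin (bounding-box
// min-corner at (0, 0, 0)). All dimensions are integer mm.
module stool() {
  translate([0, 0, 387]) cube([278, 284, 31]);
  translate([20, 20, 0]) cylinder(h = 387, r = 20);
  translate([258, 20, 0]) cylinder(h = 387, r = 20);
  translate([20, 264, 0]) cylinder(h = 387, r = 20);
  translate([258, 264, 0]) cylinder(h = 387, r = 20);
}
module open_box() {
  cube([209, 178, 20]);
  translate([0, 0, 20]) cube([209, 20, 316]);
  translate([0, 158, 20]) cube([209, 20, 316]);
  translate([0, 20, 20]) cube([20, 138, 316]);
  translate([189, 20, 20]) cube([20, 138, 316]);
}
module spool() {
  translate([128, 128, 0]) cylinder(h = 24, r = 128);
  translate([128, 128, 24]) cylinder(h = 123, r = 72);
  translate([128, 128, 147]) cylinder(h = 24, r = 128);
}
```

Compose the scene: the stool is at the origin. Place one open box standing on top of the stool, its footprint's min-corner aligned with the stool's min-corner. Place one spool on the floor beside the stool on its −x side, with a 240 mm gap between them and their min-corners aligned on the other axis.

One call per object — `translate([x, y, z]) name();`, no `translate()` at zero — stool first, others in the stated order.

stool();
translate([0, 0, 418]) open_box();
translate([-496, 0, 0]) spool();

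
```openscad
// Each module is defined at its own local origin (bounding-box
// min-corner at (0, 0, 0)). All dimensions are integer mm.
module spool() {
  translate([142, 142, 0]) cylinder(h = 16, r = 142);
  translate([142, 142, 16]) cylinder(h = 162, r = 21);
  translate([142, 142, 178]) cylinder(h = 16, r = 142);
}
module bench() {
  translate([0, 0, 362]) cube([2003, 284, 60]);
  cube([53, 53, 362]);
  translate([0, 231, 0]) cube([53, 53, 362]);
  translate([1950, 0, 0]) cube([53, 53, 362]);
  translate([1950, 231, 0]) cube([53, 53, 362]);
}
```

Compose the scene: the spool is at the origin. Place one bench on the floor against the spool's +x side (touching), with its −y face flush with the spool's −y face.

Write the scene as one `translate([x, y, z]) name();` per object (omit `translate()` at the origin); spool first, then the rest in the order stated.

spool();
translate([284, 0, 0]) bench();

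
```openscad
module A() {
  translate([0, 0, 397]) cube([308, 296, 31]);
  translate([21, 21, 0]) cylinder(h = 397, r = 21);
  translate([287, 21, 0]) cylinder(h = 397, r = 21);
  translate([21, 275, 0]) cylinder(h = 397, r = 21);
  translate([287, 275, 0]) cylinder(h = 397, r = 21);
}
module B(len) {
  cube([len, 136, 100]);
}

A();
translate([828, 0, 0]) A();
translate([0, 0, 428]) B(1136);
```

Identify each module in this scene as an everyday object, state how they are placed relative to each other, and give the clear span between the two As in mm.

Second stool starts at x = 828; first ends at x = 308; clear span = 828 − 308 = 520 mm.

A is a stool. B is a beam. A beam spans the tops of two stools. The clear span between the two stools is 520 mm.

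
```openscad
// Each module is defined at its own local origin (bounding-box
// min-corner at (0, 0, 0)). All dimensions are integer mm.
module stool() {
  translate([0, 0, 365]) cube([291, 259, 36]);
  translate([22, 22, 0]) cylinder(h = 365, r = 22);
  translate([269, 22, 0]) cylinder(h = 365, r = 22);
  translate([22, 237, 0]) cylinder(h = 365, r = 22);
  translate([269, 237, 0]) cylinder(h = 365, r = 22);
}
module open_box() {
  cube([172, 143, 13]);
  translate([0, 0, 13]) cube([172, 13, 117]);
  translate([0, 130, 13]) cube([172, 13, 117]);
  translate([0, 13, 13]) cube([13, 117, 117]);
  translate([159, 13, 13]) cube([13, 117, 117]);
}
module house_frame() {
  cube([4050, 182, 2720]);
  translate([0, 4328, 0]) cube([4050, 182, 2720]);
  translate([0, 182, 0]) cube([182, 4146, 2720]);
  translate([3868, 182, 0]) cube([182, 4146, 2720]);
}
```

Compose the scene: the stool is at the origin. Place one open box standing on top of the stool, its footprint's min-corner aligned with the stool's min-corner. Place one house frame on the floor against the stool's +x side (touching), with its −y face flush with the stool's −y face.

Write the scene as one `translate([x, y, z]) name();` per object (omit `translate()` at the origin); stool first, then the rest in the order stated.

stool();
translate([0, 0, 401]) open_box();
translate([291, 0, 0]) house_frame();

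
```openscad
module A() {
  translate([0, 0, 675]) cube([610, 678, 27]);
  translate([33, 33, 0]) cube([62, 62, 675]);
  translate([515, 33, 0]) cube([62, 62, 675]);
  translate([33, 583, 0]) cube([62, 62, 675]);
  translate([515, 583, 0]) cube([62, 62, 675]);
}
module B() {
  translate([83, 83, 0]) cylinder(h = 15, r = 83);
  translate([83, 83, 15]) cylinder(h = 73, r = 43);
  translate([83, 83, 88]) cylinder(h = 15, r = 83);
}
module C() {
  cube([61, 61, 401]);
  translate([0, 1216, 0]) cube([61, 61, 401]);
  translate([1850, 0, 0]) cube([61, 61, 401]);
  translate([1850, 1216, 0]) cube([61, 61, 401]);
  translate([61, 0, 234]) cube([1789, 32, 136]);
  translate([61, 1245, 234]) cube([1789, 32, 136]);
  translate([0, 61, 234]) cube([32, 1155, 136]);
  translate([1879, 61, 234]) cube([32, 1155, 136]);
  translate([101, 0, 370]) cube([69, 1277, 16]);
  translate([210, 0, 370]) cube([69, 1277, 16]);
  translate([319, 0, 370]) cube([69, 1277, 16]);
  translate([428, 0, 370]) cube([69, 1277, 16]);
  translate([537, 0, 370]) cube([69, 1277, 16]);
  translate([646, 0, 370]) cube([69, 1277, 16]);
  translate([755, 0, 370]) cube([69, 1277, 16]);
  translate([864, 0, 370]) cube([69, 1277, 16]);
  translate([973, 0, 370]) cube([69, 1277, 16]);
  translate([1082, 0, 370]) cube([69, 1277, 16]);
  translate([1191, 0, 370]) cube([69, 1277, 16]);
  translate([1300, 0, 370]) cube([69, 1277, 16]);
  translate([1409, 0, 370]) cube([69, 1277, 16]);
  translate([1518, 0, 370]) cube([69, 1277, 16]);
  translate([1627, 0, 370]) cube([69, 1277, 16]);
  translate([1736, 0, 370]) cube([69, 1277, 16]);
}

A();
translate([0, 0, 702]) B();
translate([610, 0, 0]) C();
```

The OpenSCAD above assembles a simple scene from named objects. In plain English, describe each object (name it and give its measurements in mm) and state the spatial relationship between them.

A is a rectangular dining table. The top is 610×678×27 mm with its upper surface at z = 702 mm. It stands on four 62×62 mm square legs, each inset 33 mm from the nearest pair of top edges, running from the floor to the underside of the top.

B is a spool: two coaxial disc flanges of radius 83 mm and thickness 15 mm, joined by a core cylinder of radius 43 mm and height 73 mm. The lower flange rests on z = 0 and the three cylinders share a vertical axis.

C is a bed frame 1911 mm long (x) by 1277 mm wide (y). Four 61×61 mm corner posts, 401 mm tall, at the corners of the footprint. Four rails of 32 mm thickness and 136 mm height run between adjacent posts with their undersides at z = 234 mm, their outer faces flush with the outside of the frame (the two x-running rails run between the posts' inner faces; the two y-running rails run between the posts' inner faces). 16 slats, each 69 mm wide (x) and 16 mm thick, lie across the top of the two x-running rails, running the full 1277 mm width of the frame in y; the slats are evenly spaced along x between the inner faces of the end posts with equal gaps (rounded down to the nearest mm) at the −x end and between each pair — any rounding remainder accumulates at the +x end.

The spool is on top of the table. The bed frame is against the table's +x side, with their −y faces flush.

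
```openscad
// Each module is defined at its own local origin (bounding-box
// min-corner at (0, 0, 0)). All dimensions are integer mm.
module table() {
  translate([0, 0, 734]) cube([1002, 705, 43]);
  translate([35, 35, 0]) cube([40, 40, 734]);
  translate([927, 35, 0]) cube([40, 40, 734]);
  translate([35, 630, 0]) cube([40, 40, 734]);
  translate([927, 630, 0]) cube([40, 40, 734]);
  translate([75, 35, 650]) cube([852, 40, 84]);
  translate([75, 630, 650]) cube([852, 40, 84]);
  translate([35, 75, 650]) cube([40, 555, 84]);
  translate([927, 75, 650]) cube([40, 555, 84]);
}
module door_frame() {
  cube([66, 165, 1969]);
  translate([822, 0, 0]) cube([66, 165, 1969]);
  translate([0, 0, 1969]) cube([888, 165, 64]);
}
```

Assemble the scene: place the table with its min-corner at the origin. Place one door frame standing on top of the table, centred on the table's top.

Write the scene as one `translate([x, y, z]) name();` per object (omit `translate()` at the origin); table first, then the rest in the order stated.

table();
translate([57, 270, 777]) door_frame();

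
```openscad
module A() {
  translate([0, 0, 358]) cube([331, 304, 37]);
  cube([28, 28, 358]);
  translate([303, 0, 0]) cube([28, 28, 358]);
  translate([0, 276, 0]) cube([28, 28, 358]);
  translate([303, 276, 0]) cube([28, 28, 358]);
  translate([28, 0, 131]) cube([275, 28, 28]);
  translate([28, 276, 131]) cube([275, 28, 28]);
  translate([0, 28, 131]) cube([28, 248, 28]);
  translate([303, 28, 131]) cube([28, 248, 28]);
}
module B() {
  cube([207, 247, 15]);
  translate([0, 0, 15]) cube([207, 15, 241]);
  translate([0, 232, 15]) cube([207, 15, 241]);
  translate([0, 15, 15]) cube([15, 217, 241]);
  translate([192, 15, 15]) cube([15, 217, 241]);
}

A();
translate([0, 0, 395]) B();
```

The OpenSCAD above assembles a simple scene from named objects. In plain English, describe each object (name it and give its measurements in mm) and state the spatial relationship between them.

A is a four-legged stool. The seat is a 331×304×37 mm slab whose top surface is at z = 395 mm; four square legs, each 28×28 mm in cross-section, run from the floor (z = 0) to the underside of the seat, each flush with a corner of the seat. Four stretchers, 28 mm wide and 28 mm tall, connect adjacent legs with their undersides at z = 131 mm, each running between the inner faces of the legs it joins and aligned with the legs' outer faces on the other axis.

B is an open storage box with external size 207×247×256 mm and wall thickness 15 mm (the base is also 15 mm thick). The base covers the whole footprint; the four walls stand on the base, with the y-facing walls full-width and the x-facing walls fitting between their inner faces.

The open box is on top of the stool.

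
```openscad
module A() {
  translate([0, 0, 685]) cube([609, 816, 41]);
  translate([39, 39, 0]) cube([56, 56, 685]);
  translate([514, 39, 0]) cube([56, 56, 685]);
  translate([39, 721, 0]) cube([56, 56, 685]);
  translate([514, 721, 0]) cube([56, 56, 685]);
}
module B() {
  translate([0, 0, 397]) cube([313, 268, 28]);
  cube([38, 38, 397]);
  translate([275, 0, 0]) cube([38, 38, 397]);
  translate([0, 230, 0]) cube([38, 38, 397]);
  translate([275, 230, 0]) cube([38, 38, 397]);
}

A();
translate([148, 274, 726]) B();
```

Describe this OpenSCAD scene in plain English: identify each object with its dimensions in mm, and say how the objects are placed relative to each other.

A is a table with a 609×816 mm rectangular top, 41 mm thick, top surface at z = 726 mm, supported by four 56×56 mm square legs, each inset 39 mm from the nearest pair of top edges, running from the floor.

B is a simple wooden stool: a rectangular seat 313 mm (x) by 268 mm (y), 28 mm thick, top face at z = 425 mm, on four square legs, each 38×38 mm in cross-section. The legs rest on z = 0, each flush with a corner of the seat.

The stool is on top of the table, centred.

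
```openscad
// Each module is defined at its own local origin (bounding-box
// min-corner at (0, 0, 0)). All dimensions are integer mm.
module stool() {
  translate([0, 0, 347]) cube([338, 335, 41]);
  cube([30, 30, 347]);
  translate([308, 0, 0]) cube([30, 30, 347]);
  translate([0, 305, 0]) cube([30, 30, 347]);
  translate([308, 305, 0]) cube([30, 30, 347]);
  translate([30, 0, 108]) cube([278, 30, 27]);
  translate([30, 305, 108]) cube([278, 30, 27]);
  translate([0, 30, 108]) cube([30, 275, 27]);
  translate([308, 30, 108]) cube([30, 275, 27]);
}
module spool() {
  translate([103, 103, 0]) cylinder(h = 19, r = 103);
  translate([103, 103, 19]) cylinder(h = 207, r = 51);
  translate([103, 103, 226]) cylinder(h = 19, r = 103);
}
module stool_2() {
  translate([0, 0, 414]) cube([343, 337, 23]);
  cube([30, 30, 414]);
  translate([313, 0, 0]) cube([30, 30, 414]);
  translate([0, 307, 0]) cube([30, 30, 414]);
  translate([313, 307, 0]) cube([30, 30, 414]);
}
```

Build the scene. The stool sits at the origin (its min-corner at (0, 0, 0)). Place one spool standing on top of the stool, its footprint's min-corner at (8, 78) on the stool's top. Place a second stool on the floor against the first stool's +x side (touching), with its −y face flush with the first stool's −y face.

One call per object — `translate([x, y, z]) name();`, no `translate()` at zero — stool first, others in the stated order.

stool();
translate([8, 78, 388]) spool();
translate([338, 0, 0]) stool_2();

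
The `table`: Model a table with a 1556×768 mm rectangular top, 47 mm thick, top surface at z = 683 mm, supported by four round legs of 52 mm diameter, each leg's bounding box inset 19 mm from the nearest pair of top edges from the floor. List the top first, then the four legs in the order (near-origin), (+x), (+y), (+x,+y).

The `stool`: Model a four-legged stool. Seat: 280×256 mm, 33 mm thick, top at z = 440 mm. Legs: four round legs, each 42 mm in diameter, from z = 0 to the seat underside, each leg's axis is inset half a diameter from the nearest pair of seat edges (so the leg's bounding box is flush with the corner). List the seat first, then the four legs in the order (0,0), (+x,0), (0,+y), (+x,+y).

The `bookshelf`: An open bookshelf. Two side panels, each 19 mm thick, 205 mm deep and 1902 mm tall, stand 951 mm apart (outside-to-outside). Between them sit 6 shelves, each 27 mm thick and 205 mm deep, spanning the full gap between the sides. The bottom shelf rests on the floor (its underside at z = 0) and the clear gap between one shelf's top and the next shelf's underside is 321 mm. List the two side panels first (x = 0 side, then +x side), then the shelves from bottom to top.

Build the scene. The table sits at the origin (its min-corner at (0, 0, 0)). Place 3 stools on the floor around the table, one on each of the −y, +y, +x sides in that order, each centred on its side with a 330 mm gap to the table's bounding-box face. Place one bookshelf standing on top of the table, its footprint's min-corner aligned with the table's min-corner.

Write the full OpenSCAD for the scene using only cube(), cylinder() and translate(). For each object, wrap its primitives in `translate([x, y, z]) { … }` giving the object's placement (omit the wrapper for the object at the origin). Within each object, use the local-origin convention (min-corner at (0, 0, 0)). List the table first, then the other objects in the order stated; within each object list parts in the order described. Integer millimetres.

translate([0, 0, 636]) cube([1556, 768, 47]);
translate([45, 45, 0]) cylinder(h = 636, r = 26);
translate([1511, 45, 0]) cylinder(h = 636, r = 26);
translate([45, 723, 0]) cylinder(h = 636, r = 26);
translate([1511, 723, 0]) cylinder(h = 636, r = 26);
translate([638, -586, 0]) {
  translate([0, 0, 407]) cube([280, 256, 33]);
  translate([21, 21, 0]) cylinder(h = 407, r = 21);
  translate([259, 21, 0]) cylinder(h = 407, r = 21);
  translate([21, 235, 0]) cylinder(h = 407, r = 21);
  translate([259, 235, 0]) cylinder(h = 407, r = 21);
}
translate([638, 1098, 0]) {
  translate([0, 0, 407]) cube([280, 256, 33]);
  translate([21, 21, 0]) cylinder(h = 407, r = 21);
  translate([259, 21, 0]) cylinder(h = 407, r = 21);
  translate([21, 235, 0]) cylinder(h = 407, r = 21);
  translate([259, 235, 0]) cylinder(h = 407, r = 21);
}
translate([1886, 256, 0]) {
  translate([0, 0, 407]) cube([280, 256, 33]);
  translate([21, 21, 0]) cylinder(h = 407, r = 21);
  translate([259, 21, 0]) cylinder(h = 407, r = 21);
  translate([21, 235, 0]) cylinder(h = 407, r = 21);
  translate([259, 235, 0]) cylinder(h = 407, r = 21);
}
translate([0, 0, 683]) {
  cube([19, 205, 1902]);
  translate([932, 0, 0]) cube([19, 205, 1902]);
  translate([19, 0, 0]) cube([913, 205, 27]);
  translate([19, 0, 348]) cube([913, 205, 27]);
  translate([19, 0, 696]) cube([913, 205, 27]);
  translate([19, 0, 1044]) cube([913, 205, 27]);
  translate([19, 0, 1392]) cube([913, 205, 27]);
  translate([19, 0, 1740]) cube([913, 205, 27]);
}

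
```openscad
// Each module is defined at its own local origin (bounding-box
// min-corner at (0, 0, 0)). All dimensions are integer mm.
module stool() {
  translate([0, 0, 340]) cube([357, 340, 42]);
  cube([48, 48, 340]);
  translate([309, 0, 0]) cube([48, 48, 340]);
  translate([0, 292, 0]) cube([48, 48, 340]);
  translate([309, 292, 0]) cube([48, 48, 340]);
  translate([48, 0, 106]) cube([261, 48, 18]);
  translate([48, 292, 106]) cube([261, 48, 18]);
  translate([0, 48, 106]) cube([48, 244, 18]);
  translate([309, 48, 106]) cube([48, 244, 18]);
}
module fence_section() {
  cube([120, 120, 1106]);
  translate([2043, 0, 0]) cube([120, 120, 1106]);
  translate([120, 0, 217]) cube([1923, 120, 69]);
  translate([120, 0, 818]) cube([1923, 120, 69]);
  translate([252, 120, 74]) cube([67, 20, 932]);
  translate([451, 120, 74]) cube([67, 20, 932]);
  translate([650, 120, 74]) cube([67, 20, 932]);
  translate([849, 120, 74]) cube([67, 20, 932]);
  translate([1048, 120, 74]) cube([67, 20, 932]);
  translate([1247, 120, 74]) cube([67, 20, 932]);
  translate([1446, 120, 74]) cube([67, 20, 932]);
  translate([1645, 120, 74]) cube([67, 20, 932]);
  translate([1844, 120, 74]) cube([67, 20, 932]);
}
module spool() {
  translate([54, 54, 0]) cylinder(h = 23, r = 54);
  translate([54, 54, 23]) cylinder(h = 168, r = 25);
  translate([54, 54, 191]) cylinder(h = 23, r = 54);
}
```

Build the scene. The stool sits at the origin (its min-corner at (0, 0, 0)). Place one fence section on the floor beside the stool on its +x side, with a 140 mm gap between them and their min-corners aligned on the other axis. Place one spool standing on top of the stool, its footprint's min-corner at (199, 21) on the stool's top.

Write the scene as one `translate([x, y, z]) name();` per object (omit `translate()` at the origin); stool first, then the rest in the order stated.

stool();
translate([497, 0, 0]) fence_section();
translate([199, 21, 382]) spool();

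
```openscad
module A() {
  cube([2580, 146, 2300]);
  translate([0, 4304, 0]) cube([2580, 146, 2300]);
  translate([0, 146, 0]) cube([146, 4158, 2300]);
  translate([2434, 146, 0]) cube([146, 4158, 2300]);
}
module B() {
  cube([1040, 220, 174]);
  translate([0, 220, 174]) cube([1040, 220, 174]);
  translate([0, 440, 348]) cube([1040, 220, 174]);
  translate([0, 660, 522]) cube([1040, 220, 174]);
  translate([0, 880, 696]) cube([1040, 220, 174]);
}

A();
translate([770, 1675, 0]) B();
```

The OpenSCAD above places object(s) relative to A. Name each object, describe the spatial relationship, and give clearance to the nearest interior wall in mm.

Clearances: x = 624, y = 1529; minimum 624 mm.

A is a house frame. B is a staircase. The staircase sits inside the house frame, centred. The clearance to the nearest interior wall is 624 mm.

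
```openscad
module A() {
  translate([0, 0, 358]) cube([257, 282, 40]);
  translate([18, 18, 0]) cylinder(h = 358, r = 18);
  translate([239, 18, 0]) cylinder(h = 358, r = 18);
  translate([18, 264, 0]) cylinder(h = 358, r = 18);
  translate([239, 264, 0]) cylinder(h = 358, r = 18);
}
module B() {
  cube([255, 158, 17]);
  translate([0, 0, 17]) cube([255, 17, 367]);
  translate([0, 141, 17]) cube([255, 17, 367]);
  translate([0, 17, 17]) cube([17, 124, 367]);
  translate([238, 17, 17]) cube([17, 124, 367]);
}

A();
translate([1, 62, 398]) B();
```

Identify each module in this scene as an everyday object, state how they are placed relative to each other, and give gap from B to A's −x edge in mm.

A is a stool. B is an open box. The open box is on top of the stool, centred. The gap from the open box to the stool's −x edge is 1 mm.

The open box's min-x is at 1; the stool's min-x is 0; gap = 1 mm.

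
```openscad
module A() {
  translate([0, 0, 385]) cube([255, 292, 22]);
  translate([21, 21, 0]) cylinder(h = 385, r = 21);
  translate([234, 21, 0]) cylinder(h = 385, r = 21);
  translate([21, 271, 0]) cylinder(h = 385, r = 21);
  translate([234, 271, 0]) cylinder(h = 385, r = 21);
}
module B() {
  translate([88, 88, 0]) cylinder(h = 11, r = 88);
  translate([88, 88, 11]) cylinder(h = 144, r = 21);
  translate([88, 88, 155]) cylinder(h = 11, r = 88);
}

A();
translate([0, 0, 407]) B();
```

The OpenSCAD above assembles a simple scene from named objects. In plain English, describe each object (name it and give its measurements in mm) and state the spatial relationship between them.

A is a four-legged stool. The seat is a 255×292×22 mm slab whose top surface is at z = 407 mm; four round legs, each 42 mm in diameter, run from the floor (z = 0) to the underside of the seat, each leg's axis is inset half a diameter from the nearest pair of seat edges (so the leg's bounding box is flush with the corner).

B is a spool: two coaxial disc flanges of radius 88 mm and thickness 11 mm, joined by a core cylinder of radius 21 mm and height 144 mm. The lower flange rests on z = 0 and the three cylinders share a vertical axis.

The spool is on top of the stool.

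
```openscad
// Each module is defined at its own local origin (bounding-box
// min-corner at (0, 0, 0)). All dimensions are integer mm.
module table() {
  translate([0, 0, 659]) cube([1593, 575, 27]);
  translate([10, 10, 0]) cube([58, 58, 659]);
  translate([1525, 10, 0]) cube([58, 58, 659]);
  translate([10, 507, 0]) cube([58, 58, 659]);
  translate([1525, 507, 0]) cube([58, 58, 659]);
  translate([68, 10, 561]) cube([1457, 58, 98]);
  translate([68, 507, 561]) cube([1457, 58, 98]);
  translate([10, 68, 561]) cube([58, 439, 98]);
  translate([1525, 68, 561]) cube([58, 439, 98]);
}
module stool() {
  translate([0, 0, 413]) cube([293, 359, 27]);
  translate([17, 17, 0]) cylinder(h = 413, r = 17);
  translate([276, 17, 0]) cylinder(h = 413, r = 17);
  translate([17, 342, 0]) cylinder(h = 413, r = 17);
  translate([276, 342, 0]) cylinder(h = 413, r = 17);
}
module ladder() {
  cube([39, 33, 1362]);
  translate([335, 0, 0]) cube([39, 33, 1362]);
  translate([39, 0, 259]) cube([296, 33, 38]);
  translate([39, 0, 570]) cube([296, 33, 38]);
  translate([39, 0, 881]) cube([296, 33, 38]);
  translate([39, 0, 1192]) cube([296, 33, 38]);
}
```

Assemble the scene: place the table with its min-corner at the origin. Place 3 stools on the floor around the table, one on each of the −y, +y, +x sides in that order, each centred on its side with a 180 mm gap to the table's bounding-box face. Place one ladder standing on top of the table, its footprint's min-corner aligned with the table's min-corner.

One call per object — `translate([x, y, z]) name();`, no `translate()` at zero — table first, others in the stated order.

table();
translate([650, -539, 0]) stool();
translate([650, 755, 0]) stool();
translate([1773, 108, 0]) stool();
translate([0, 0, 686]) ladder();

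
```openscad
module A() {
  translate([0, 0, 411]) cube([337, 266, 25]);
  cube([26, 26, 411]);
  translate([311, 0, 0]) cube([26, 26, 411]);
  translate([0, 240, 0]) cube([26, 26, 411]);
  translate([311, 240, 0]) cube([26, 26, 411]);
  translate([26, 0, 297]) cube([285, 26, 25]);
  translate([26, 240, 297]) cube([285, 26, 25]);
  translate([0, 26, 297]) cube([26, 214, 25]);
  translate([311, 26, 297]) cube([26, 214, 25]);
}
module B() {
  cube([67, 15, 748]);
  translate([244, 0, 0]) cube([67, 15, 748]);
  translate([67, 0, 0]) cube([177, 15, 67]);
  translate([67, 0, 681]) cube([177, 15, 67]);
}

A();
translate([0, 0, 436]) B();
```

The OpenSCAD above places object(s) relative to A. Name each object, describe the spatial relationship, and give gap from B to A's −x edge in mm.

The picture frame's min-x is at 0; the stool's min-x is 0; gap = 0 mm.

A is a stool. B is a picture frame. The picture frame is on top of the stool. The gap from the picture frame to the stool's −x edge is 0 mm.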